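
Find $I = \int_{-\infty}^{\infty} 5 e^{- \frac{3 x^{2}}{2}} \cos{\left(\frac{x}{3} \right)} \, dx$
$\frac{5 \sqrt{6} \sqrt{\pi}}{3 e^{\frac{1}{54}}}$

Let $b$ denote the cosine frequency and define $I(b) = \int_{-\infty}^{\infty} 5 e^{- \frac{3 x^{2}}{2}} \cos{\left(b x \right)} \, dx$.

Differentiating under the integral sign,
$$I'(b) = \int_{-\infty}^{\infty} - 5 x e^{- \frac{3 x^{2}}{2}} \sin{\left(b x \right)} \, dx.$$

Integrate $\int_{-\infty}^{\infty} x \sin(b x)\, e^{- \frac{3 x^{2}}{2}}\, dx$ by parts with $u = \sin(b x)$ and $dv = x\, e^{- \frac{3 x^{2}}{2}}\, dx$, giving $v = - \frac{e^{- \frac{3 x^{2}}{2}}}{3}$. The boundary term vanishes and
$$\int_{-\infty}^{\infty} x \sin(b x)\, e^{- \frac{3 x^{2}}{2}}\, dx = \frac{b}{3} \int_{-\infty}^{\infty} \cos(b x)\, e^{- \frac{3 x^{2}}{2}}\, dx,$$
so $I'(b) = - \frac{b}{3}\, I(b)$.

This is a separable first-order ODE; solving with the initial condition $I(0) = \int_{-\infty}^{\infty} 5 e^{- \frac{3 x^{2}}{2}}\,dx = \frac{5 \sqrt{6} \sqrt{\pi}}{3}$ gives
$$I(b) = \frac{5 \sqrt{6} \sqrt{\pi} e^{- \frac{b^{2}}{6}}}{3}.$$

Setting $b = \frac{1}{3}$:
$$I = \frac{5 \sqrt{6} \sqrt{\pi}}{3 e^{\frac{1}{54}}}.$$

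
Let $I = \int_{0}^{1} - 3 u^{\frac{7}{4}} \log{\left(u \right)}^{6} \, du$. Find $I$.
$- \frac{35389440}{19487171}$

Consider the simpler parametrised integral
$$J(a) = \int_{0}^{1} - 3 u^{a} \, du = - \frac{3}{a + 1}.$$

Differentiating under the integral sign brings down a factor of $\ln u$:
$$\frac{dJ}{da} = \int_{0}^{1} - 3 u^{a} \log{\left(u \right)} \, du = \frac{3}{\left(a + 1\right)^{2}}.$$

Repeating $6$ times in total — each differentiation brings down another $\ln u$ — gives
$$\frac{d^{6}J}{da^{6}} = \int_{0}^{1} - 3 u^{a} \log{\left(u \right)}^{6} \, du = - \frac{2160}{\left(a + 1\right)^{7}},$$
and the integrand here is exactly the target integrand, so $I = - \frac{2160}{\left(a + 1\right)^{7}}$.

Setting $a = \frac{7}{4}$:
$$I = - \frac{35389440}{19487171}.$$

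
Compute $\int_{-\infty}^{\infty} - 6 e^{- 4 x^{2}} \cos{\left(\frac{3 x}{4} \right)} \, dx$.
$- \frac{3 \sqrt{\pi}}{e^{\frac{9}{256}}}$

Let $b$ denote the cosine frequency and define $I(b) = \int_{-\infty}^{\infty} - 6 e^{- 4 x^{2}} \cos{\left(b x \right)} \, dx$.

Differentiating under the integral sign,
$$I'(b) = \int_{-\infty}^{\infty} 6 x e^{- 4 x^{2}} \sin{\left(b x \right)} \, dx.$$

Integrate $\int_{-\infty}^{\infty} x \sin(b x)\, e^{- 4 x^{2}}\, dx$ by parts with $u = \sin(b x)$ and $dv = x\, e^{- 4 x^{2}}\, dx$, giving $v = - \frac{e^{- 4 x^{2}}}{8}$. The boundary term vanishes and
$$\int_{-\infty}^{\infty} x \sin(b x)\, e^{- 4 x^{2}}\, dx = \frac{b}{8} \int_{-\infty}^{\infty} \cos(b x)\, e^{- 4 x^{2}}\, dx,$$
so $I'(b) = - \frac{b}{8}\, I(b)$.

This is a separable first-order ODE; solving with the initial condition $I(0) = \int_{-\infty}^{\infty} - 6 e^{- 4 x^{2}}\,dx = - 3 \sqrt{\pi}$ gives
$$I(b) = - 3 \sqrt{\pi} e^{- \frac{b^{2}}{16}}.$$

Setting $b = \frac{3}{4}$:
$$I = - \frac{3 \sqrt{\pi}}{e^{\frac{9}{256}}}.$$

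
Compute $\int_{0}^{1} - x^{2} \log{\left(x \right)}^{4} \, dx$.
$- \frac{8}{81}$

Begin with the known integral
$$J(a) = \int_{0}^{1} - x^{a} \, dx = - \frac{1}{a + 1}.$$

Differentiating under the integral sign brings down a factor of $\ln x$:
$$\frac{dJ}{da} = \int_{0}^{1} - x^{a} \log{\left(x \right)} \, dx = \frac{1}{\left(a + 1\right)^{2}}.$$

Repeating $4$ times in total — each differentiation brings down another $\ln x$ — gives
$$\frac{d^{4}J}{da^{4}} = \int_{0}^{1} - x^{a} \log{\left(x \right)}^{4} \, dx = - \frac{24}{\left(a + 1\right)^{5}},$$
and the integrand here is exactly the target integrand, so $I = - \frac{24}{\left(a + 1\right)^{5}}$.

Setting $a = 2$:
$$I = - \frac{8}{81}.$$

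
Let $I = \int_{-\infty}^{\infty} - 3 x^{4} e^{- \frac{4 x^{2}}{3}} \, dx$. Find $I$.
$- \frac{81 \sqrt{3} \sqrt{\pi}}{128}$

Begin with the known integral
$$J(a) = \int_{-\infty}^{\infty} - 3 e^{- a x^{2}} \, dx = - \frac{3 \sqrt{\pi}}{\sqrt{a}}.$$

Differentiating under the integral sign brings down a factor of $(-x^2)$:
$$\frac{dJ}{da} = \int_{-\infty}^{\infty} 3 x^{2} e^{- a x^{2}} \, dx = \frac{3 \sqrt{\pi}}{2 a^{\frac{3}{2}}}.$$

Repeating twice in total — each differentiation brings down another $(-x^2)$ — gives
$$\frac{d^{2}J}{da^{2}} = \int_{-\infty}^{\infty} - 3 x^{4} e^{- a x^{2}} \, dx = - \frac{9 \sqrt{\pi}}{4 a^{\frac{5}{2}}},$$
and the integrand here is exactly the target integrand, so $I = - \frac{9 \sqrt{\pi}}{4 a^{\frac{5}{2}}}$.

Setting $a = \frac{4}{3}$:
$$I = - \frac{81 \sqrt{3} \sqrt{\pi}}{128}.$$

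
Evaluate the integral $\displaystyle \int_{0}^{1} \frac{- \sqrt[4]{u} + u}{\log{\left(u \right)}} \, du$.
$\log{\left(\frac{8}{5} \right)}$

Introduce a parameter $a$ in the exponent: let $I(a) = \int_{0}^{1} \frac{u - u^{a}}{\log{\left(u \right)}} \, du$.

Since $\dfrac{\partial}{\partial a}\,u^{a} = u^{a} \ln u$, the $\ln u$ in the denominator cancels and
$$\frac{dI}{da} = \int_{0}^{1} -1 u^{a} \, du = -1 \left[\frac{u^{a+1}}{a+1}\right]_0^1 = - \frac{1}{a + 1}.$$

Integrating with respect to $a$ gives $I(a) = \log{\left(\frac{2}{a + 1} \right)} + C$.

At $a = 1$ the integrand is identically $0$, so $I(1) = 0$. The closed form gives $0$, hence $C = 0$.

Setting $a = \frac{1}{4}$:
$$I = \log{\left(\frac{8}{5} \right)}.$$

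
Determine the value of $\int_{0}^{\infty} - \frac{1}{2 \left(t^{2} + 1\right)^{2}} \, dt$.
$- \frac{\pi}{8}$

Recall the elementary integral
$$J(a) = \int_{0}^{\infty} - \frac{1}{2 \left(a^{2} + t^{2}\right)} \, dt = - \frac{\pi}{4 a}.$$

Differentiating under the integral sign with respect to $a$,
$$\frac{dJ}{da} = \int_{0}^{\infty} \frac{a}{\left(a^{2} + t^{2}\right)^{2}} \, dt = \frac{\pi}{4 a^{2}},$$
so $\int_{0}^{\infty} - \frac{1}{2 \left(a^{2} + t^{2}\right)^{2}} \, dt = - \frac{\pi}{8 a^{3}}$.

Setting $a = 1$:
$$I = - \frac{\pi}{8}.$$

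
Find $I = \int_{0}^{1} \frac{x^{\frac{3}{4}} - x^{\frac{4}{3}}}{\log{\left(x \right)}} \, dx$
$\log{\left(\frac{3}{4} \right)}$

Consider the one-parameter family: let $I(a) = \int_{0}^{1} \frac{- x^{\frac{4}{3}} + x^{a}}{\log{\left(x \right)}} \, dx$.

Since $\dfrac{\partial}{\partial a}\,x^{a} = x^{a} \ln x$, the $\ln x$ in the denominator cancels and
$$\frac{dI}{da} = \int_{0}^{1} x^{a} \, dx = \left[\frac{x^{a+1}}{a+1}\right]_0^1 = \frac{1}{a + 1}.$$

Integrating with respect to $a$ gives $I(a) = \log{\left(\frac{3 a}{7} + \frac{3}{7} \right)} + C$.

At $a = \frac{4}{3}$ the integrand is identically $0$, so $I(\frac{4}{3}) = 0$. The closed form gives $0$, hence $C = 0$.

Setting $a = \frac{3}{4}$:
$$I = \log{\left(\frac{3}{4} \right)}.$$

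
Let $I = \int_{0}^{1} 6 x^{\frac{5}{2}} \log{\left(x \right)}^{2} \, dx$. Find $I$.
$\frac{96}{343}$

Begin with the known integral
$$J(a) = \int_{0}^{1} 6 x^{a} \, dx = \frac{6}{a + 1}.$$

Differentiating under the integral sign brings down a factor of $\ln x$:
$$\frac{dJ}{da} = \int_{0}^{1} 6 x^{a} \log{\left(x \right)} \, dx = - \frac{6}{\left(a + 1\right)^{2}}.$$

Repeating twice in total — each differentiation brings down another $\ln x$ — gives
$$\frac{d^{2}J}{da^{2}} = \int_{0}^{1} 6 x^{a} \log{\left(x \right)}^{2} \, dx = \frac{12}{\left(a + 1\right)^{3}},$$
and the integrand here is exactly the target integrand, so $I = \frac{12}{\left(a + 1\right)^{3}}$.

Setting $a = \frac{5}{2}$:
$$I = \frac{96}{343}.$$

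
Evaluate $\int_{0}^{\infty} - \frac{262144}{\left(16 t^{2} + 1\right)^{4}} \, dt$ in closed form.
$- 10240 \pi$

Start from the standard arctangent integral
$$J(a) = \int_{0}^{\infty} - \frac{4}{a^{2} + t^{2}} \, dt = - \frac{2 \pi}{a}.$$

Differentiating under the integral sign with respect to $a$,
$$\frac{dJ}{da} = \int_{0}^{\infty} \frac{8 a}{\left(a^{2} + t^{2}\right)^{2}} \, dt = \frac{2 \pi}{a^{2}},$$
so $\int_{0}^{\infty} - \frac{4}{\left(a^{2} + t^{2}\right)^{2}} \, dt = - \frac{\pi}{a^{3}}$.

Repeating — each differentiation of $1/(t^2+a^2)^j$ produces $-2ja/(t^2+a^2)^{j+1}$ — and dividing through by $-2ja$ at each step yields, after $3$ differentiations in total,
$$\int_{0}^{\infty} - \frac{4}{\left(a^{2} + t^{2}\right)^{4}} \, dt = - \frac{5 \pi}{8 a^{7}}.$$

Setting $a = \frac{1}{4}$:
$$I = - 10240 \pi.$$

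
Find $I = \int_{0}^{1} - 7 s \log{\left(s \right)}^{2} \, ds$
$- \frac{7}{4}$

Consider the simpler parametrised integral
$$J(a) = \int_{0}^{1} - 7 s^{a} \, ds = - \frac{7}{a + 1}.$$

Differentiating under the integral sign brings down a factor of $\ln s$:
$$\frac{dJ}{da} = \int_{0}^{1} - 7 s^{a} \log{\left(s \right)} \, ds = \frac{7}{\left(a + 1\right)^{2}}.$$

Repeating twice in total — each differentiation brings down another $\ln s$ — gives
$$\frac{d^{2}J}{da^{2}} = \int_{0}^{1} - 7 s^{a} \log{\left(s \right)}^{2} \, ds = - \frac{14}{\left(a + 1\right)^{3}},$$
and the integrand here is exactly the target integrand, so $I = - \frac{14}{\left(a + 1\right)^{3}}$.

Setting $a = 1$:
$$I = - \frac{7}{4}.$$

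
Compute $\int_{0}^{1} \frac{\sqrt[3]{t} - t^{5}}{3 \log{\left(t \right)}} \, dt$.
$\log{\left(\frac{\sqrt[3]{6}}{3} \right)}$

Replace the exponent $\frac{1}{3}$ by a parameter $a$: let $I(a) = \int_{0}^{1} \frac{- t^{5} + t^{a}}{3 \log{\left(t \right)}} \, dt$.

Since $\dfrac{\partial}{\partial a}\,t^{a} = t^{a} \ln t$, the $\ln t$ in the denominator cancels and
$$\frac{dI}{da} = \int_{0}^{1} \frac{1}{3} t^{a} \, dt = \frac{1}{3} \left[\frac{t^{a+1}}{a+1}\right]_0^1 = \frac{1}{3 \left(a + 1\right)}.$$

Integrating with respect to $a$ gives $I(a) = \frac{\log{\left(a + 1 \right)}}{3} - \frac{\log{\left(6 \right)}}{3} + C$.

At $a = 5$ the integrand is identically $0$, so $I(5) = 0$. The closed form gives $0$, hence $C = 0$.

Setting $a = \frac{1}{3}$:
$$I = \log{\left(\frac{\sqrt[3]{6}}{3} \right)}.$$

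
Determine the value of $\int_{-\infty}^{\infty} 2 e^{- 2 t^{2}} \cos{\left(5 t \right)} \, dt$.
$\frac{\sqrt{2} \sqrt{\pi}}{e^{\frac{25}{8}}}$

Define $I(b) = \int_{-\infty}^{\infty} 2 e^{- 2 t^{2}} \cos{\left(b t \right)} \, dt$.

Differentiating under the integral sign,
$$I'(b) = \int_{-\infty}^{\infty} - 2 t e^{- 2 t^{2}} \sin{\left(b t \right)} \, dt.$$

Integrate $\int_{-\infty}^{\infty} t \sin(b t)\, e^{- 2 t^{2}}\, dt$ by parts with $u = \sin(b t)$ and $dv = t\, e^{- 2 t^{2}}\, dt$, giving $v = - \frac{e^{- 2 t^{2}}}{4}$. The boundary term vanishes and
$$\int_{-\infty}^{\infty} t \sin(b t)\, e^{- 2 t^{2}}\, dt = \frac{b}{4} \int_{-\infty}^{\infty} \cos(b t)\, e^{- 2 t^{2}}\, dt,$$
so $I'(b) = - \frac{b}{4}\, I(b)$.

This is a separable first-order ODE; solving with the initial condition $I(0) = \int_{-\infty}^{\infty} 2 e^{- 2 t^{2}}\,dt = \sqrt{2} \sqrt{\pi}$ gives
$$I(b) = \sqrt{2} \sqrt{\pi} e^{- \frac{b^{2}}{8}}.$$

Setting $b = 5$:
$$I = \frac{\sqrt{2} \sqrt{\pi}}{e^{\frac{25}{8}}}.$$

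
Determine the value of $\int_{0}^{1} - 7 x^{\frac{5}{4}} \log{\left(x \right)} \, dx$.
$\frac{112}{81}$

Begin with the known integral
$$J(a) = \int_{0}^{1} - 7 x^{a} \, dx = - \frac{7}{a + 1}.$$

Differentiating under the integral sign brings down a factor of $\ln x$:
$$\frac{dJ}{da} = \int_{0}^{1} - 7 x^{a} \log{\left(x \right)} \, dx = \frac{7}{\left(a + 1\right)^{2}}.$$

The integral on the left is $I$, so $I = \frac{7}{\left(a + 1\right)^{2}}$.

Setting $a = \frac{5}{4}$:
$$I = \frac{112}{81}.$$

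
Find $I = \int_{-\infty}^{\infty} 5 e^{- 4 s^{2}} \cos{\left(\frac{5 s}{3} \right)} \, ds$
$\frac{5 \sqrt{\pi}}{2 e^{\frac{25}{144}}}$

Define $I(b) = \int_{-\infty}^{\infty} 5 e^{- 4 s^{2}} \cos{\left(b s \right)} \, ds$.

Differentiating under the integral sign,
$$I'(b) = \int_{-\infty}^{\infty} - 5 s e^{- 4 s^{2}} \sin{\left(b s \right)} \, ds.$$

Integrate $\int_{-\infty}^{\infty} s \sin(b s)\, e^{- 4 s^{2}}\, ds$ by parts with $u = \sin(b s)$ and $dv = s\, e^{- 4 s^{2}}\, ds$, giving $v = - \frac{e^{- 4 s^{2}}}{8}$. The boundary term vanishes and
$$\int_{-\infty}^{\infty} s \sin(b s)\, e^{- 4 s^{2}}\, ds = \frac{b}{8} \int_{-\infty}^{\infty} \cos(b s)\, e^{- 4 s^{2}}\, ds,$$
so $I'(b) = - \frac{b}{8}\, I(b)$.

This is a separable first-order ODE; solving with the initial condition $I(0) = \int_{-\infty}^{\infty} 5 e^{- 4 s^{2}}\,ds = \frac{5 \sqrt{\pi}}{2}$ gives
$$I(b) = \frac{5 \sqrt{\pi} e^{- \frac{b^{2}}{16}}}{2}.$$

Setting $b = \frac{5}{3}$:
$$I = \frac{5 \sqrt{\pi}}{2 e^{\frac{25}{144}}}.$$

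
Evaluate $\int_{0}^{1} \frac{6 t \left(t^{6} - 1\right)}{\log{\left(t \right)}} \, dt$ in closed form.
$\log{\left(4096 \right)}$

Replace the exponent $1$ by a parameter $a$: let $I(a) = \int_{0}^{1} \frac{6 \left(t^{7} - t^{a}\right)}{\log{\left(t \right)}} \, dt$.

Since $\dfrac{\partial}{\partial a}\,t^{a} = t^{a} \ln t$, the $\ln t$ in the denominator cancels and
$$\frac{dI}{da} = \int_{0}^{1} -6 t^{a} \, dt = -6 \left[\frac{t^{a+1}}{a+1}\right]_0^1 = - \frac{6}{a + 1}.$$

Integrating with respect to $a$ gives $I(a) = - \log{\left(\frac{\left(a + 1\right)^{6}}{262144} \right)} + C$.

At $a = 7$ the integrand is identically $0$, so $I(7) = 0$. The closed form gives $0$, hence $C = 0$.

Setting $a = 1$:
$$I = \log{\left(4096 \right)}.$$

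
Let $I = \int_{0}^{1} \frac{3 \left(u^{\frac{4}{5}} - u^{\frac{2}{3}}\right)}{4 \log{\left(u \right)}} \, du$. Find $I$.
$- \frac{3 \log{\left(5 \right)}}{2} + \frac{9 \log{\left(3 \right)}}{4}$

Replace the exponent $\frac{2}{3}$ by a parameter $a$: let $I(a) = \int_{0}^{1} \frac{3 \left(u^{\frac{4}{5}} - u^{a}\right)}{4 \log{\left(u \right)}} \, du$.

Since $\dfrac{\partial}{\partial a}\,u^{a} = u^{a} \ln u$, the $\ln u$ in the denominator cancels and
$$\frac{dI}{da} = \int_{0}^{1} - \frac{3}{4} u^{a} \, du = - \frac{3}{4} \left[\frac{u^{a+1}}{a+1}\right]_0^1 = - \frac{3}{4 a + 4}.$$

Integrating with respect to $a$ gives $I(a) = - \frac{3 \log{\left(a + 1 \right)}}{4} - \frac{3 \log{\left(5 \right)}}{4} + \frac{3 \log{\left(3 \right)}}{2} + C$.

At $a = \frac{4}{5}$ the integrand is identically $0$, so $I(\frac{4}{5}) = 0$. The closed form gives $0$, hence $C = 0$.

Setting $a = \frac{2}{3}$:
$$I = - \frac{3 \log{\left(5 \right)}}{2} + \frac{9 \log{\left(3 \right)}}{4}.$$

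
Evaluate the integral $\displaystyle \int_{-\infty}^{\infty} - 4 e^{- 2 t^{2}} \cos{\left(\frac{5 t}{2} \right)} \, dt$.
$- \frac{2 \sqrt{2} \sqrt{\pi}}{e^{\frac{25}{32}}}$

Treat the cosine frequency as a parameter and define $I(b) = \int_{-\infty}^{\infty} - 4 e^{- 2 t^{2}} \cos{\left(b t \right)} \, dt$.

Differentiating under the integral sign,
$$I'(b) = \int_{-\infty}^{\infty} 4 t e^{- 2 t^{2}} \sin{\left(b t \right)} \, dt.$$

Integrate $\int_{-\infty}^{\infty} t \sin(b t)\, e^{- 2 t^{2}}\, dt$ by parts with $u = \sin(b t)$ and $dv = t\, e^{- 2 t^{2}}\, dt$, giving $v = - \frac{e^{- 2 t^{2}}}{4}$. The boundary term vanishes and
$$\int_{-\infty}^{\infty} t \sin(b t)\, e^{- 2 t^{2}}\, dt = \frac{b}{4} \int_{-\infty}^{\infty} \cos(b t)\, e^{- 2 t^{2}}\, dt,$$
so $I'(b) = - \frac{b}{4}\, I(b)$.

This is a separable first-order ODE; solving with the initial condition $I(0) = \int_{-\infty}^{\infty} - 4 e^{- 2 t^{2}}\,dt = - 2 \sqrt{2} \sqrt{\pi}$ gives
$$I(b) = - 2 \sqrt{2} \sqrt{\pi} e^{- \frac{b^{2}}{8}}.$$

Setting $b = \frac{5}{2}$:
$$I = - \frac{2 \sqrt{2} \sqrt{\pi}}{e^{\frac{25}{32}}}.$$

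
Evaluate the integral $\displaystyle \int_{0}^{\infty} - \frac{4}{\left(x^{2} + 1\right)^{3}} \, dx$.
$- \frac{3 \pi}{4}$

Recall the elementary integral
$$J(a) = \int_{0}^{\infty} - \frac{4}{a^{2} + x^{2}} \, dx = - \frac{2 \pi}{a}.$$

Differentiating under the integral sign with respect to $a$,
$$\frac{dJ}{da} = \int_{0}^{\infty} \frac{8 a}{\left(a^{2} + x^{2}\right)^{2}} \, dx = \frac{2 \pi}{a^{2}},$$
so $\int_{0}^{\infty} - \frac{4}{\left(a^{2} + x^{2}\right)^{2}} \, dx = - \frac{\pi}{a^{3}}$.

Repeating — each differentiation of $1/(x^2+a^2)^j$ produces $-2ja/(x^2+a^2)^{j+1}$ — and dividing through by $-2ja$ at each step yields, after $2$ differentiations in total,
$$\int_{0}^{\infty} - \frac{4}{\left(a^{2} + x^{2}\right)^{3}} \, dx = - \frac{3 \pi}{4 a^{5}}.$$

Setting $a = 1$:
$$I = - \frac{3 \pi}{4}.$$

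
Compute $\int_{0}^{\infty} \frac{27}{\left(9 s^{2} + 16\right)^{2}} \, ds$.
$\frac{9 \pi}{256}$

Begin with the known result
$$J(a) = \int_{0}^{\infty} \frac{1}{3 \left(a^{2} + s^{2}\right)} \, ds = \frac{\pi}{6 a}.$$

Differentiating under the integral sign with respect to $a$,
$$\frac{dJ}{da} = \int_{0}^{\infty} - \frac{2 a}{3 \left(a^{2} + s^{2}\right)^{2}} \, ds = - \frac{\pi}{6 a^{2}},$$
so $\int_{0}^{\infty} \frac{1}{3 \left(a^{2} + s^{2}\right)^{2}} \, ds = \frac{\pi}{12 a^{3}}$.

Setting $a = \frac{4}{3}$:
$$I = \frac{9 \pi}{256}.$$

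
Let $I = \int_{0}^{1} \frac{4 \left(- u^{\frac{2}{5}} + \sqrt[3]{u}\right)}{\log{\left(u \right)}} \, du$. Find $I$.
$- \log{\left(\frac{194481}{160000} \right)}$

Introduce a parameter $a$ in the exponent: let $I(a) = \int_{0}^{1} \frac{4 \left(\sqrt[3]{u} - u^{a}\right)}{\log{\left(u \right)}} \, du$.

Since $\dfrac{\partial}{\partial a}\,u^{a} = u^{a} \ln u$, the $\ln u$ in the denominator cancels and
$$\frac{dI}{da} = \int_{0}^{1} -4 u^{a} \, du = -4 \left[\frac{u^{a+1}}{a+1}\right]_0^1 = - \frac{4}{a + 1}.$$

Integrating with respect to $a$ gives $I(a) = - \log{\left(\frac{81 \left(a + 1\right)^{4}}{256} \right)} + C$.

At $a = \frac{1}{3}$ the integrand is identically $0$, so $I(\frac{1}{3}) = 0$. The closed form gives $0$, hence $C = 0$.

Setting $a = \frac{2}{5}$:
$$I = - \log{\left(\frac{194481}{160000} \right)}.$$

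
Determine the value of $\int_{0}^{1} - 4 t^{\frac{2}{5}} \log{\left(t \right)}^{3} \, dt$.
$\frac{15000}{2401}$

Consider the simpler parametrised integral
$$J(a) = \int_{0}^{1} - 4 t^{a} \, dt = - \frac{4}{a + 1}.$$

Differentiating under the integral sign brings down a factor of $\ln t$:
$$\frac{dJ}{da} = \int_{0}^{1} - 4 t^{a} \log{\left(t \right)} \, dt = \frac{4}{\left(a + 1\right)^{2}}.$$

Repeating $3$ times in total — each differentiation brings down another $\ln t$ — gives
$$\frac{d^{3}J}{da^{3}} = \int_{0}^{1} - 4 t^{a} \log{\left(t \right)}^{3} \, dt = \frac{24}{\left(a + 1\right)^{4}},$$
and the integrand here is exactly the target integrand, so $I = \frac{24}{\left(a + 1\right)^{4}}$.

Setting $a = \frac{2}{5}$:
$$I = \frac{15000}{2401}.$$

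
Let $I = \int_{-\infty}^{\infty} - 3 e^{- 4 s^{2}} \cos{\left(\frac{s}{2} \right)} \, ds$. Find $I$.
$- \frac{3 \sqrt{\pi}}{2 e^{\frac{1}{64}}}$

Define $I(b) = \int_{-\infty}^{\infty} - 3 e^{- 4 s^{2}} \cos{\left(b s \right)} \, ds$.

Differentiating under the integral sign,
$$I'(b) = \int_{-\infty}^{\infty} 3 s e^{- 4 s^{2}} \sin{\left(b s \right)} \, ds.$$

Integrate $\int_{-\infty}^{\infty} s \sin(b s)\, e^{- 4 s^{2}}\, ds$ by parts with $u = \sin(b s)$ and $dv = s\, e^{- 4 s^{2}}\, ds$, giving $v = - \frac{e^{- 4 s^{2}}}{8}$. The boundary term vanishes and
$$\int_{-\infty}^{\infty} s \sin(b s)\, e^{- 4 s^{2}}\, ds = \frac{b}{8} \int_{-\infty}^{\infty} \cos(b s)\, e^{- 4 s^{2}}\, ds,$$
so $I'(b) = - \frac{b}{8}\, I(b)$.

This is a separable first-order ODE; solving with the initial condition $I(0) = \int_{-\infty}^{\infty} - 3 e^{- 4 s^{2}}\,ds = - \frac{3 \sqrt{\pi}}{2}$ gives
$$I(b) = - \frac{3 \sqrt{\pi} e^{- \frac{b^{2}}{16}}}{2}.$$

Setting $b = \frac{1}{2}$:
$$I = - \frac{3 \sqrt{\pi}}{2 e^{\frac{1}{64}}}.$$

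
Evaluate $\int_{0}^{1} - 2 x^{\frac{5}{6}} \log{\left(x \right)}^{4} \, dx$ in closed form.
$- \frac{373248}{161051}$

Begin with the known integral
$$J(a) = \int_{0}^{1} - 2 x^{a} \, dx = - \frac{2}{a + 1}.$$

Differentiating under the integral sign brings down a factor of $\ln x$:
$$\frac{dJ}{da} = \int_{0}^{1} - 2 x^{a} \log{\left(x \right)} \, dx = \frac{2}{\left(a + 1\right)^{2}}.$$

Repeating $4$ times in total — each differentiation brings down another $\ln x$ — gives
$$\frac{d^{4}J}{da^{4}} = \int_{0}^{1} - 2 x^{a} \log{\left(x \right)}^{4} \, dx = - \frac{48}{\left(a + 1\right)^{5}},$$
and the integrand here is exactly the target integrand, so $I = - \frac{48}{\left(a + 1\right)^{5}}$.

Setting $a = \frac{5}{6}$:
$$I = - \frac{373248}{161051}.$$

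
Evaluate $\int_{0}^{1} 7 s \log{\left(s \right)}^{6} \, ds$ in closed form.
$\frac{315}{8}$

Begin with the known integral
$$J(a) = \int_{0}^{1} 7 s^{a} \, ds = \frac{7}{a + 1}.$$

Differentiating under the integral sign brings down a factor of $\ln s$:
$$\frac{dJ}{da} = \int_{0}^{1} 7 s^{a} \log{\left(s \right)} \, ds = - \frac{7}{\left(a + 1\right)^{2}}.$$

Repeating $6$ times in total — each differentiation brings down another $\ln s$ — gives
$$\frac{d^{6}J}{da^{6}} = \int_{0}^{1} 7 s^{a} \log{\left(s \right)}^{6} \, ds = \frac{5040}{\left(a + 1\right)^{7}},$$
and the integrand here is exactly the target integrand, so $I = \frac{5040}{\left(a + 1\right)^{7}}$.

Setting $a = 1$:
$$I = \frac{315}{8}.$$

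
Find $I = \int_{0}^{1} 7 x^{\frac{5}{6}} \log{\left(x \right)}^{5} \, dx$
$- \frac{39191040}{1771561}$

Start from the elementary integral
$$J(a) = \int_{0}^{1} 7 x^{a} \, dx = \frac{7}{a + 1}.$$

Differentiating under the integral sign brings down a factor of $\ln x$:
$$\frac{dJ}{da} = \int_{0}^{1} 7 x^{a} \log{\left(x \right)} \, dx = - \frac{7}{\left(a + 1\right)^{2}}.$$

Repeating $5$ times in total — each differentiation brings down another $\ln x$ — gives
$$\frac{d^{5}J}{da^{5}} = \int_{0}^{1} 7 x^{a} \log{\left(x \right)}^{5} \, dx = - \frac{840}{\left(a + 1\right)^{6}},$$
and the integrand here is exactly the target integrand, so $I = - \frac{840}{\left(a + 1\right)^{6}}$.

Setting $a = \frac{5}{6}$:
$$I = - \frac{39191040}{1771561}.$$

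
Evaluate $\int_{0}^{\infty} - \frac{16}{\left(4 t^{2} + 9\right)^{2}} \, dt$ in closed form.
$- \frac{2 \pi}{27}$

Start from the standard arctangent integral
$$J(a) = \int_{0}^{\infty} - \frac{1}{a^{2} + t^{2}} \, dt = - \frac{\pi}{2 a}.$$

Differentiating under the integral sign with respect to $a$,
$$\frac{dJ}{da} = \int_{0}^{\infty} \frac{2 a}{\left(a^{2} + t^{2}\right)^{2}} \, dt = \frac{\pi}{2 a^{2}},$$
so $\int_{0}^{\infty} - \frac{1}{\left(a^{2} + t^{2}\right)^{2}} \, dt = - \frac{\pi}{4 a^{3}}$.

Setting $a = \frac{3}{2}$:
$$I = - \frac{2 \pi}{27}.$$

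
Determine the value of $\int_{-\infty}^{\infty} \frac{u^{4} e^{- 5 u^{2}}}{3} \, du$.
$\frac{\sqrt{5} \sqrt{\pi}}{500}$

Start from the elementary integral
$$J(a) = \int_{-\infty}^{\infty} \frac{e^{- a u^{2}}}{3} \, du = \frac{\sqrt{\pi}}{3 \sqrt{a}}.$$

Differentiating under the integral sign brings down a factor of $(-u^2)$:
$$\frac{dJ}{da} = \int_{-\infty}^{\infty} - \frac{u^{2} e^{- a u^{2}}}{3} \, du = - \frac{\sqrt{\pi}}{6 a^{\frac{3}{2}}}.$$

Repeating twice in total — each differentiation brings down another $(-u^2)$ — gives
$$\frac{d^{2}J}{da^{2}} = \int_{-\infty}^{\infty} \frac{u^{4} e^{- a u^{2}}}{3} \, du = \frac{\sqrt{\pi}}{4 a^{\frac{5}{2}}},$$
and the integrand here is exactly the target integrand, so $I = \frac{\sqrt{\pi}}{4 a^{\frac{5}{2}}}$.

Setting $a = 5$:
$$I = \frac{\sqrt{5} \sqrt{\pi}}{500}.$$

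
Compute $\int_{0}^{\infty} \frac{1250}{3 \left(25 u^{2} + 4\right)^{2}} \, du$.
$\frac{125 \pi}{48}$

Recall the elementary integral
$$J(a) = \int_{0}^{\infty} \frac{2}{3 \left(a^{2} + u^{2}\right)} \, du = \frac{\pi}{3 a}.$$

Differentiating under the integral sign with respect to $a$,
$$\frac{dJ}{da} = \int_{0}^{\infty} - \frac{4 a}{3 \left(a^{2} + u^{2}\right)^{2}} \, du = - \frac{\pi}{3 a^{2}},$$
so $\int_{0}^{\infty} \frac{2}{3 \left(a^{2} + u^{2}\right)^{2}} \, du = \frac{\pi}{6 a^{3}}$.

Setting $a = \frac{2}{5}$:
$$I = \frac{125 \pi}{48}.$$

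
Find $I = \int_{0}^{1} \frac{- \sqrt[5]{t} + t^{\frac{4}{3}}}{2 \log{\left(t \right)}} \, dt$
$\log{\left(\frac{\sqrt{70}}{6} \right)}$

Consider the one-parameter family: let $I(a) = \int_{0}^{1} \frac{t^{\frac{4}{3}} - t^{a}}{2 \log{\left(t \right)}} \, dt$.

Since $\dfrac{\partial}{\partial a}\,t^{a} = t^{a} \ln t$, the $\ln t$ in the denominator cancels and
$$\frac{dI}{da} = \int_{0}^{1} - \frac{1}{2} t^{a} \, dt = - \frac{1}{2} \left[\frac{t^{a+1}}{a+1}\right]_0^1 = - \frac{1}{2 a + 2}.$$

Integrating with respect to $a$ gives $I(a) = - \frac{\log{\left(a + 1 \right)}}{2} - \frac{\log{\left(3 \right)}}{2} + \frac{\log{\left(7 \right)}}{2} + C$.

At $a = \frac{4}{3}$ the integrand is identically $0$, so $I(\frac{4}{3}) = 0$. The closed form gives $0$, hence $C = 0$.

Setting $a = \frac{1}{5}$:
$$I = \log{\left(\frac{\sqrt{70}}{6} \right)}.$$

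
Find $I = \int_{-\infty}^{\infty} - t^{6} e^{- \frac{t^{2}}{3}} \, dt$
$- \frac{405 \sqrt{3} \sqrt{\pi}}{8}$

Consider the simpler parametrised integral
$$J(a) = \int_{-\infty}^{\infty} - e^{- a t^{2}} \, dt = - \frac{\sqrt{\pi}}{\sqrt{a}}.$$

Differentiating under the integral sign brings down a factor of $(-t^2)$:
$$\frac{dJ}{da} = \int_{-\infty}^{\infty} t^{2} e^{- a t^{2}} \, dt = \frac{\sqrt{\pi}}{2 a^{\frac{3}{2}}}.$$

Repeating $3$ times in total — each differentiation brings down another $(-t^2)$ — gives
$$\frac{d^{3}J}{da^{3}} = \int_{-\infty}^{\infty} t^{6} e^{- a t^{2}} \, dt = \frac{15 \sqrt{\pi}}{8 a^{\frac{7}{2}}},$$
and the integrand here is $(-1)^{3}$ times the target integrand, so $I = (-1)^{3}\,\frac{d^{3}J}{da^{3}} = - \frac{15 \sqrt{\pi}}{8 a^{\frac{7}{2}}}$.

Setting $a = \frac{1}{3}$:
$$I = - \frac{405 \sqrt{3} \sqrt{\pi}}{8}.$$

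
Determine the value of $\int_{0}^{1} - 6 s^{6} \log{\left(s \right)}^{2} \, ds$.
$- \frac{12}{343}$

Consider the simpler parametrised integral
$$J(a) = \int_{0}^{1} - 6 s^{a} \, ds = - \frac{6}{a + 1}.$$

Differentiating under the integral sign brings down a factor of $\ln s$:
$$\frac{dJ}{da} = \int_{0}^{1} - 6 s^{a} \log{\left(s \right)} \, ds = \frac{6}{\left(a + 1\right)^{2}}.$$

Repeating twice in total — each differentiation brings down another $\ln s$ — gives
$$\frac{d^{2}J}{da^{2}} = \int_{0}^{1} - 6 s^{a} \log{\left(s \right)}^{2} \, ds = - \frac{12}{\left(a + 1\right)^{3}},$$
and the integrand here is exactly the target integrand, so $I = - \frac{12}{\left(a + 1\right)^{3}}$.

Setting $a = 6$:
$$I = - \frac{12}{343}.$$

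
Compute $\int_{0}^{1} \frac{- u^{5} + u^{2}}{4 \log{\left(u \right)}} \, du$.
$- \frac{\log{\left(6 \right)}}{4} + \frac{\log{\left(3 \right)}}{4}$

Consider the one-parameter family: let $I(a) = \int_{0}^{1} \frac{u^{2} - u^{a}}{4 \log{\left(u \right)}} \, du$.

Since $\dfrac{\partial}{\partial a}\,u^{a} = u^{a} \ln u$, the $\ln u$ in the denominator cancels and
$$\frac{dI}{da} = \int_{0}^{1} - \frac{1}{4} u^{a} \, du = - \frac{1}{4} \left[\frac{u^{a+1}}{a+1}\right]_0^1 = - \frac{1}{4 a + 4}.$$

Integrating with respect to $a$ gives $I(a) = - \frac{\log{\left(a + 1 \right)}}{4} + \frac{\log{\left(3 \right)}}{4} + C$.

At $a = 2$ the integrand is identically $0$, so $I(2) = 0$. The closed form gives $0$, hence $C = 0$.

Setting $a = 5$:
$$I = - \frac{\log{\left(6 \right)}}{4} + \frac{\log{\left(3 \right)}}{4}.$$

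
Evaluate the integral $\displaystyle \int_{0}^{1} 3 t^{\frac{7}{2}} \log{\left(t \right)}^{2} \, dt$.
$\frac{16}{243}$

Start from the elementary integral
$$J(a) = \int_{0}^{1} 3 t^{a} \, dt = \frac{3}{a + 1}.$$

Differentiating under the integral sign brings down a factor of $\ln t$:
$$\frac{dJ}{da} = \int_{0}^{1} 3 t^{a} \log{\left(t \right)} \, dt = - \frac{3}{\left(a + 1\right)^{2}}.$$

Repeating twice in total — each differentiation brings down another $\ln t$ — gives
$$\frac{d^{2}J}{da^{2}} = \int_{0}^{1} 3 t^{a} \log{\left(t \right)}^{2} \, dt = \frac{6}{\left(a + 1\right)^{3}},$$
and the integrand here is exactly the target integrand, so $I = \frac{6}{\left(a + 1\right)^{3}}$.

Setting $a = \frac{7}{2}$:
$$I = \frac{16}{243}.$$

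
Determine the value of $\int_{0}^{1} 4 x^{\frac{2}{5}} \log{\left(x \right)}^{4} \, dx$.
$\frac{300000}{16807}$

Start from the elementary integral
$$J(a) = \int_{0}^{1} 4 x^{a} \, dx = \frac{4}{a + 1}.$$

Differentiating under the integral sign brings down a factor of $\ln x$:
$$\frac{dJ}{da} = \int_{0}^{1} 4 x^{a} \log{\left(x \right)} \, dx = - \frac{4}{\left(a + 1\right)^{2}}.$$

Repeating $4$ times in total — each differentiation brings down another $\ln x$ — gives
$$\frac{d^{4}J}{da^{4}} = \int_{0}^{1} 4 x^{a} \log{\left(x \right)}^{4} \, dx = \frac{96}{\left(a + 1\right)^{5}},$$
and the integrand here is exactly the target integrand, so $I = \frac{96}{\left(a + 1\right)^{5}}$.

Setting $a = \frac{2}{5}$:
$$I = \frac{300000}{16807}.$$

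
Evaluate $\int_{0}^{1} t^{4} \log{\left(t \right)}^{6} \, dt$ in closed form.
$\frac{144}{15625}$

Start from the elementary integral
$$J(a) = \int_{0}^{1} t^{a} \, dt = \frac{1}{a + 1}.$$

Differentiating under the integral sign brings down a factor of $\ln t$:
$$\frac{dJ}{da} = \int_{0}^{1} t^{a} \log{\left(t \right)} \, dt = - \frac{1}{\left(a + 1\right)^{2}}.$$

Repeating $6$ times in total — each differentiation brings down another $\ln t$ — gives
$$\frac{d^{6}J}{da^{6}} = \int_{0}^{1} t^{a} \log{\left(t \right)}^{6} \, dt = \frac{720}{\left(a + 1\right)^{7}},$$
and the integrand here is exactly the target integrand, so $I = \frac{720}{\left(a + 1\right)^{7}}$.

Setting $a = 4$:
$$I = \frac{144}{15625}.$$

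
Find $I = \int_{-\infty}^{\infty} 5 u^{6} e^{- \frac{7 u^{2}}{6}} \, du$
$\frac{2025 \sqrt{42} \sqrt{\pi}}{2401}$

Consider the simpler parametrised integral
$$J(a) = \int_{-\infty}^{\infty} 5 e^{- a u^{2}} \, du = \frac{5 \sqrt{\pi}}{\sqrt{a}}.$$

Differentiating under the integral sign brings down a factor of $(-u^2)$:
$$\frac{dJ}{da} = \int_{-\infty}^{\infty} - 5 u^{2} e^{- a u^{2}} \, du = - \frac{5 \sqrt{\pi}}{2 a^{\frac{3}{2}}}.$$

Repeating $3$ times in total — each differentiation brings down another $(-u^2)$ — gives
$$\frac{d^{3}J}{da^{3}} = \int_{-\infty}^{\infty} - 5 u^{6} e^{- a u^{2}} \, du = - \frac{75 \sqrt{\pi}}{8 a^{\frac{7}{2}}},$$
and the integrand here is $(-1)^{3}$ times the target integrand, so $I = (-1)^{3}\,\frac{d^{3}J}{da^{3}} = \frac{75 \sqrt{\pi}}{8 a^{\frac{7}{2}}}$.

Setting $a = \frac{7}{6}$:
$$I = \frac{2025 \sqrt{42} \sqrt{\pi}}{2401}.$$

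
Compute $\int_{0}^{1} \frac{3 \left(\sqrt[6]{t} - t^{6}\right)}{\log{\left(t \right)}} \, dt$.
$- \log{\left(216 \right)}$

Replace the exponent $\frac{1}{6}$ by a parameter $a$: let $I(a) = \int_{0}^{1} \frac{3 \left(- t^{6} + t^{a}\right)}{\log{\left(t \right)}} \, dt$.

Since $\dfrac{\partial}{\partial a}\,t^{a} = t^{a} \ln t$, the $\ln t$ in the denominator cancels and
$$\frac{dI}{da} = \int_{0}^{1} 3 t^{a} \, dt = 3 \left[\frac{t^{a+1}}{a+1}\right]_0^1 = \frac{3}{a + 1}.$$

Integrating with respect to $a$ gives $I(a) = \log{\left(\frac{\left(a + 1\right)^{3}}{343} \right)} + C$.

At $a = 6$ the integrand is identically $0$, so $I(6) = 0$. The closed form gives $0$, hence $C = 0$.

Setting $a = \frac{1}{6}$:
$$I = - \log{\left(216 \right)}.$$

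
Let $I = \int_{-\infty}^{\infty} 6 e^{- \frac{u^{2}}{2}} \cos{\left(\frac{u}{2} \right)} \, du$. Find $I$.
$\frac{6 \sqrt{2} \sqrt{\pi}}{e^{\frac{1}{8}}}$

Define $I(b) = \int_{-\infty}^{\infty} 6 e^{- \frac{u^{2}}{2}} \cos{\left(b u \right)} \, du$.

Differentiating under the integral sign,
$$I'(b) = \int_{-\infty}^{\infty} - 6 u e^{- \frac{u^{2}}{2}} \sin{\left(b u \right)} \, du.$$

Integrate $\int_{-\infty}^{\infty} u \sin(b u)\, e^{- \frac{u^{2}}{2}}\, du$ by parts with $w = \sin(b u)$ and $dv = u\, e^{- \frac{u^{2}}{2}}\, du$, giving $v = - e^{- \frac{u^{2}}{2}}$. The boundary term vanishes and
$$\int_{-\infty}^{\infty} u \sin(b u)\, e^{- \frac{u^{2}}{2}}\, du = b \int_{-\infty}^{\infty} \cos(b u)\, e^{- \frac{u^{2}}{2}}\, du,$$
so $I'(b) = - b\, I(b)$.

This is a separable first-order ODE; solving with the initial condition $I(0) = \int_{-\infty}^{\infty} 6 e^{- \frac{u^{2}}{2}}\,du = 6 \sqrt{2} \sqrt{\pi}$ gives
$$I(b) = 6 \sqrt{2} \sqrt{\pi} e^{- \frac{b^{2}}{2}}.$$

Setting $b = \frac{1}{2}$:
$$I = \frac{6 \sqrt{2} \sqrt{\pi}}{e^{\frac{1}{8}}}.$$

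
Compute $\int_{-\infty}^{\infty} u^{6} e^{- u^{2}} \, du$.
$\frac{15 \sqrt{\pi}}{8}$

Consider the simpler parametrised integral
$$J(a) = \int_{-\infty}^{\infty} e^{- a u^{2}} \, du = \frac{\sqrt{\pi}}{\sqrt{a}}.$$

Differentiating under the integral sign brings down a factor of $(-u^2)$:
$$\frac{dJ}{da} = \int_{-\infty}^{\infty} - u^{2} e^{- a u^{2}} \, du = - \frac{\sqrt{\pi}}{2 a^{\frac{3}{2}}}.$$

Repeating $3$ times in total — each differentiation brings down another $(-u^2)$ — gives
$$\frac{d^{3}J}{da^{3}} = \int_{-\infty}^{\infty} - u^{6} e^{- a u^{2}} \, du = - \frac{15 \sqrt{\pi}}{8 a^{\frac{7}{2}}},$$
and the integrand here is $(-1)^{3}$ times the target integrand, so $I = (-1)^{3}\,\frac{d^{3}J}{da^{3}} = \frac{15 \sqrt{\pi}}{8 a^{\frac{7}{2}}}$.

Setting $a = 1$:
$$I = \frac{15 \sqrt{\pi}}{8}.$$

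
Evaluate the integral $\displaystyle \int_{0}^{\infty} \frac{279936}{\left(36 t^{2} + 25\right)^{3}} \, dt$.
$\frac{8748 \pi}{3125}$

Start from the standard arctangent integral
$$J(a) = \int_{0}^{\infty} \frac{6}{a^{2} + t^{2}} \, dt = \frac{3 \pi}{a}.$$

Differentiating under the integral sign with respect to $a$,
$$\frac{dJ}{da} = \int_{0}^{\infty} - \frac{12 a}{\left(a^{2} + t^{2}\right)^{2}} \, dt = - \frac{3 \pi}{a^{2}},$$
so $\int_{0}^{\infty} \frac{6}{\left(a^{2} + t^{2}\right)^{2}} \, dt = \frac{3 \pi}{2 a^{3}}$.

Repeating — each differentiation of $1/(t^2+a^2)^j$ produces $-2ja/(t^2+a^2)^{j+1}$ — and dividing through by $-2ja$ at each step yields, after $2$ differentiations in total,
$$\int_{0}^{\infty} \frac{6}{\left(a^{2} + t^{2}\right)^{3}} \, dt = \frac{9 \pi}{8 a^{5}}.$$

Setting $a = \frac{5}{6}$:
$$I = \frac{8748 \pi}{3125}.$$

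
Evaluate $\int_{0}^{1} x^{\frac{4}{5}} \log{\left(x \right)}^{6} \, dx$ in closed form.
$\frac{6250000}{531441}$

Begin with the known integral
$$J(a) = \int_{0}^{1} x^{a} \, dx = \frac{1}{a + 1}.$$

Differentiating under the integral sign brings down a factor of $\ln x$:
$$\frac{dJ}{da} = \int_{0}^{1} x^{a} \log{\left(x \right)} \, dx = - \frac{1}{\left(a + 1\right)^{2}}.$$

Repeating $6$ times in total — each differentiation brings down another $\ln x$ — gives
$$\frac{d^{6}J}{da^{6}} = \int_{0}^{1} x^{a} \log{\left(x \right)}^{6} \, dx = \frac{720}{\left(a + 1\right)^{7}},$$
and the integrand here is exactly the target integrand, so $I = \frac{720}{\left(a + 1\right)^{7}}$.

Setting $a = \frac{4}{5}$:
$$I = \frac{6250000}{531441}.$$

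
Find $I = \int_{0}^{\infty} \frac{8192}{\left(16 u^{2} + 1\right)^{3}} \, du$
$384 \pi$

Start from the standard arctangent integral
$$J(a) = \int_{0}^{\infty} \frac{2}{a^{2} + u^{2}} \, du = \frac{\pi}{a}.$$

Differentiating under the integral sign with respect to $a$,
$$\frac{dJ}{da} = \int_{0}^{\infty} - \frac{4 a}{\left(a^{2} + u^{2}\right)^{2}} \, du = - \frac{\pi}{a^{2}},$$
so $\int_{0}^{\infty} \frac{2}{\left(a^{2} + u^{2}\right)^{2}} \, du = \frac{\pi}{2 a^{3}}$.

Repeating — each differentiation of $1/(u^2+a^2)^j$ produces $-2ja/(u^2+a^2)^{j+1}$ — and dividing through by $-2ja$ at each step yields, after $2$ differentiations in total,
$$\int_{0}^{\infty} \frac{2}{\left(a^{2} + u^{2}\right)^{3}} \, du = \frac{3 \pi}{8 a^{5}}.$$

Setting $a = \frac{1}{4}$:
$$I = 384 \pi.$$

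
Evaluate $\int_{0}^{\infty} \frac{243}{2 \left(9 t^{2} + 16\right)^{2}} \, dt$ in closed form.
$\frac{81 \pi}{512}$

Begin with the known result
$$J(a) = \int_{0}^{\infty} \frac{3}{2 \left(a^{2} + t^{2}\right)} \, dt = \frac{3 \pi}{4 a}.$$

Differentiating under the integral sign with respect to $a$,
$$\frac{dJ}{da} = \int_{0}^{\infty} - \frac{3 a}{\left(a^{2} + t^{2}\right)^{2}} \, dt = - \frac{3 \pi}{4 a^{2}},$$
so $\int_{0}^{\infty} \frac{3}{2 \left(a^{2} + t^{2}\right)^{2}} \, dt = \frac{3 \pi}{8 a^{3}}$.

Setting $a = \frac{4}{3}$:
$$I = \frac{81 \pi}{512}.$$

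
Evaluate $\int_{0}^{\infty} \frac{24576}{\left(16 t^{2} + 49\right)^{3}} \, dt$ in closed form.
$\frac{1152 \pi}{16807}$

Start from the standard arctangent integral
$$J(a) = \int_{0}^{\infty} \frac{6}{a^{2} + t^{2}} \, dt = \frac{3 \pi}{a}.$$

Differentiating under the integral sign with respect to $a$,
$$\frac{dJ}{da} = \int_{0}^{\infty} - \frac{12 a}{\left(a^{2} + t^{2}\right)^{2}} \, dt = - \frac{3 \pi}{a^{2}},$$
so $\int_{0}^{\infty} \frac{6}{\left(a^{2} + t^{2}\right)^{2}} \, dt = \frac{3 \pi}{2 a^{3}}$.

Repeating — each differentiation of $1/(t^2+a^2)^j$ produces $-2ja/(t^2+a^2)^{j+1}$ — and dividing through by $-2ja$ at each step yields, after $2$ differentiations in total,
$$\int_{0}^{\infty} \frac{6}{\left(a^{2} + t^{2}\right)^{3}} \, dt = \frac{9 \pi}{8 a^{5}}.$$

Setting $a = \frac{7}{4}$:
$$I = \frac{1152 \pi}{16807}.$$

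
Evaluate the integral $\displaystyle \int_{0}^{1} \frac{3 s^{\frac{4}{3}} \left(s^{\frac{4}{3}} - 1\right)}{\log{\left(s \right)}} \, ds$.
$- \log{\left(\frac{343}{1331} \right)}$

Replace the exponent $\frac{4}{3}$ by a parameter $a$: let $I(a) = \int_{0}^{1} \frac{3 \left(s^{\frac{8}{3}} - s^{a}\right)}{\log{\left(s \right)}} \, ds$.

Since $\dfrac{\partial}{\partial a}\,s^{a} = s^{a} \ln s$, the $\ln s$ in the denominator cancels and
$$\frac{dI}{da} = \int_{0}^{1} -3 s^{a} \, ds = -3 \left[\frac{s^{a+1}}{a+1}\right]_0^1 = - \frac{3}{a + 1}.$$

Integrating with respect to $a$ gives $I(a) = - \log{\left(\frac{27 \left(a + 1\right)^{3}}{1331} \right)} + C$.

At $a = \frac{8}{3}$ the integrand is identically $0$, so $I(\frac{8}{3}) = 0$. The closed form gives $0$, hence $C = 0$.

Setting $a = \frac{4}{3}$:
$$I = - \log{\left(\frac{343}{1331} \right)}.$$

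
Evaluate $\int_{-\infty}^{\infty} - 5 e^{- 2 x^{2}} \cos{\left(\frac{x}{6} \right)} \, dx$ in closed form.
$- \frac{5 \sqrt{2} \sqrt{\pi}}{2 e^{\frac{1}{288}}}$

Let $b$ denote the cosine frequency and define $I(b) = \int_{-\infty}^{\infty} - 5 e^{- 2 x^{2}} \cos{\left(b x \right)} \, dx$.

Differentiating under the integral sign,
$$I'(b) = \int_{-\infty}^{\infty} 5 x e^{- 2 x^{2}} \sin{\left(b x \right)} \, dx.$$

Integrate $\int_{-\infty}^{\infty} x \sin(b x)\, e^{- 2 x^{2}}\, dx$ by parts with $u = \sin(b x)$ and $dv = x\, e^{- 2 x^{2}}\, dx$, giving $v = - \frac{e^{- 2 x^{2}}}{4}$. The boundary term vanishes and
$$\int_{-\infty}^{\infty} x \sin(b x)\, e^{- 2 x^{2}}\, dx = \frac{b}{4} \int_{-\infty}^{\infty} \cos(b x)\, e^{- 2 x^{2}}\, dx,$$
so $I'(b) = - \frac{b}{4}\, I(b)$.

This is a separable first-order ODE; solving with the initial condition $I(0) = \int_{-\infty}^{\infty} - 5 e^{- 2 x^{2}}\,dx = - \frac{5 \sqrt{2} \sqrt{\pi}}{2}$ gives
$$I(b) = - \frac{5 \sqrt{2} \sqrt{\pi} e^{- \frac{b^{2}}{8}}}{2}.$$

Setting $b = \frac{1}{6}$:
$$I = - \frac{5 \sqrt{2} \sqrt{\pi}}{2 e^{\frac{1}{288}}}.$$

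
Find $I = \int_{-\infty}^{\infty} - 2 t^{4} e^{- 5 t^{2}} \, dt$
$- \frac{3 \sqrt{5} \sqrt{\pi}}{250}$

Consider the simpler parametrised integral
$$J(a) = \int_{-\infty}^{\infty} - 2 e^{- a t^{2}} \, dt = - \frac{2 \sqrt{\pi}}{\sqrt{a}}.$$

Differentiating under the integral sign brings down a factor of $(-t^2)$:
$$\frac{dJ}{da} = \int_{-\infty}^{\infty} 2 t^{2} e^{- a t^{2}} \, dt = \frac{\sqrt{\pi}}{a^{\frac{3}{2}}}.$$

Repeating twice in total — each differentiation brings down another $(-t^2)$ — gives
$$\frac{d^{2}J}{da^{2}} = \int_{-\infty}^{\infty} - 2 t^{4} e^{- a t^{2}} \, dt = - \frac{3 \sqrt{\pi}}{2 a^{\frac{5}{2}}},$$
and the integrand here is exactly the target integrand, so $I = - \frac{3 \sqrt{\pi}}{2 a^{\frac{5}{2}}}$.

Setting $a = 5$:
$$I = - \frac{3 \sqrt{5} \sqrt{\pi}}{250}.$$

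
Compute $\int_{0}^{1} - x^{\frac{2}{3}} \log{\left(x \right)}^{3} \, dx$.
$\frac{486}{625}$

Begin with the known integral
$$J(a) = \int_{0}^{1} - x^{a} \, dx = - \frac{1}{a + 1}.$$

Differentiating under the integral sign brings down a factor of $\ln x$:
$$\frac{dJ}{da} = \int_{0}^{1} - x^{a} \log{\left(x \right)} \, dx = \frac{1}{\left(a + 1\right)^{2}}.$$

Repeating $3$ times in total — each differentiation brings down another $\ln x$ — gives
$$\frac{d^{3}J}{da^{3}} = \int_{0}^{1} - x^{a} \log{\left(x \right)}^{3} \, dx = \frac{6}{\left(a + 1\right)^{4}},$$
and the integrand here is exactly the target integrand, so $I = \frac{6}{\left(a + 1\right)^{4}}$.

Setting $a = \frac{2}{3}$:
$$I = \frac{486}{625}.$$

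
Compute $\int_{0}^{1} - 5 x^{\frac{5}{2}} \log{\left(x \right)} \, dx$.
$\frac{20}{49}$

Consider the simpler parametrised integral
$$J(a) = \int_{0}^{1} - 5 x^{a} \, dx = - \frac{5}{a + 1}.$$

Differentiating under the integral sign brings down a factor of $\ln x$:
$$\frac{dJ}{da} = \int_{0}^{1} - 5 x^{a} \log{\left(x \right)} \, dx = \frac{5}{\left(a + 1\right)^{2}}.$$

The integral on the left is $I$, so $I = \frac{5}{\left(a + 1\right)^{2}}$.

Setting $a = \frac{5}{2}$:
$$I = \frac{20}{49}.$$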